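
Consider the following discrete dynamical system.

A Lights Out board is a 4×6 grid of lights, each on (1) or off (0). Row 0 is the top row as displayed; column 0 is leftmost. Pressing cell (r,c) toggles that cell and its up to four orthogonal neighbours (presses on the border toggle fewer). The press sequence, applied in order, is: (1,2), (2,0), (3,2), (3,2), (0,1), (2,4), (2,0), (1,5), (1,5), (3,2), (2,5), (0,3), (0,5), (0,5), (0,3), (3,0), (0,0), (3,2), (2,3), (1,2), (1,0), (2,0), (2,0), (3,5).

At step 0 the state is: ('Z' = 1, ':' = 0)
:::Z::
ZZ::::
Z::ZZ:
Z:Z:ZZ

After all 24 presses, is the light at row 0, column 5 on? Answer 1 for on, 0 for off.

0

step 0: :::Z::
ZZ::::
Z::ZZ:
Z:Z:ZZ
step 1: ::ZZ::
Z:ZZ::
Z:ZZZ:
Z:Z:ZZ
step 2: ::ZZ::
::ZZ::
:ZZZZ:
::Z:ZZ
step 3: ::ZZ::
::ZZ::
:Z:ZZ:
:Z:ZZZ
step 4: ::ZZ::
::ZZ::
:ZZZZ:
::Z:ZZ
step 5: ZZ:Z::
:ZZZ::
:ZZZZ:
::Z:ZZ
step 6: ZZ:Z::
:ZZZZ:
:ZZ::Z
::Z::Z
step 7: ZZ:Z::
ZZZZZ:
Z:Z::Z
Z:Z::Z
step 8: ZZ:Z:Z
ZZZZ:Z
Z:Z:::
Z:Z::Z
step 9: ZZ:Z::
ZZZZZ:
Z:Z::Z
Z:Z::Z
step 10: ZZ:Z::
ZZZZZ:
Z::::Z
ZZ:Z:Z
step 11: ZZ:Z::
ZZZZZZ
Z:::Z:
ZZ:Z::
step 12: ZZZ:Z:
ZZZ:ZZ
Z:::Z:
ZZ:Z::
step 13: ZZZ::Z
ZZZ:Z:
Z:::Z:
ZZ:Z::
step 14: ZZZ:Z:
ZZZ:ZZ
Z:::Z:
ZZ:Z::
step 15: ZZ:Z::
ZZZZZZ
Z:::Z:
ZZ:Z::
step 16: ZZ:Z::
ZZZZZZ
::::Z:
:::Z::
step 17: :::Z::
:ZZZZZ
::::Z:
:::Z::
step 18: :::Z::
:ZZZZZ
::Z:Z:
:ZZ:::
step 19: :::Z::
:ZZ:ZZ
:::Z::
:ZZZ::
step 20: ::ZZ::
:::ZZZ
::ZZ::
:ZZZ::
step 21: Z:ZZ::
ZZ:ZZZ
Z:ZZ::
:ZZZ::
step 22: Z:ZZ::
:Z:ZZZ
:ZZZ::
ZZZZ::
step 23: Z:ZZ::
ZZ:ZZZ
Z:ZZ::
:ZZZ::
step 24: Z:ZZ::
ZZ:ZZZ
Z:ZZ:Z
:ZZZZZ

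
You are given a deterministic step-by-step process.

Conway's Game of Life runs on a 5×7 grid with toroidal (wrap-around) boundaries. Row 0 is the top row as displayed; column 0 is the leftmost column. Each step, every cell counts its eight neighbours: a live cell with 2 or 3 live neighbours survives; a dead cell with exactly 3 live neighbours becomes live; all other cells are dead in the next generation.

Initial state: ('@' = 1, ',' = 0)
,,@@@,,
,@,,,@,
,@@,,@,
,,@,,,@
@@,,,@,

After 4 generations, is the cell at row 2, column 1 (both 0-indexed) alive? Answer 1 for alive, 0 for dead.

t=0: ,,@@@,,
,@,,,@,
,@@,,@,
,,@,,,@
@@,,,@,
t=1: @,@@@@@
,@,,,@,
@@@,,@@
,,@,,@@
@@,,@@@
t=2: ,,@@,,,
,,,,,,,
,,@,@,,
,,@@,,,
,,,,,,,
t=3: ,,,,,,,
,,@,,,,
,,@,,,,
,,@@,,,
,,,,,,,
t=4: ,,,,,,,
,,,,,,,
,@@,,,,
,,@@,,,
,,,,,,,

1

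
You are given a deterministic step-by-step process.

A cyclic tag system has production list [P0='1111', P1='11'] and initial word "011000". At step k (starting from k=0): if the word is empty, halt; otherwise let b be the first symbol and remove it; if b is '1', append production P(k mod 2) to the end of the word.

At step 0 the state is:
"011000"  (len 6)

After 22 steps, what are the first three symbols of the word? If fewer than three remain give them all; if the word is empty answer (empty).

[0] "011000"  (len 6)
[1] "11000"  (len 5)
[2] "100011"  (len 6)
[3] "000111111"  (len 9)
[4] "00111111"  (len 8)
[5] "0111111"  (len 7)
[6] "111111"  (len 6)
[7] "111111111"  (len 9)
[8] "1111111111"  (len 10)
[9] "1111111111111"  (len 13)
[10] "11111111111111"  (len 14)
[11] "11111111111111111"  (len 17)
[12] "111111111111111111"  (len 18)
[13] "111111111111111111111"  (len 21)
[14] "1111111111111111111111"  (len 22)
[15] "1111111111111111111111111"  (len 25)
[16] "11111111111111111111111111"  (len 26)
[17] "11111111111111111111111111111"  (len 29)
[18] "111111111111111111111111111111"  (len 30)
[19] "111111111111111111111111111111111"  (len 33)
[20] "1111111111111111111111111111111111"  (len 34)
[21] "1111111111111111111111111111111111111"  (len 37)
[22] "11111111111111111111111111111111111111"  (len 38)

111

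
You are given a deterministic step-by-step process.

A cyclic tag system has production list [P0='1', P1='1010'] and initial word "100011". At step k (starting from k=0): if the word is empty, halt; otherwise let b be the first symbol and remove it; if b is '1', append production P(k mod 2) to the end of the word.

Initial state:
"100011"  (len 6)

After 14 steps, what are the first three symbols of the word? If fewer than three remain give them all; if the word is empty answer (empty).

010

[0] "100011"  (len 6)
[1] "000111"  (len 6)
[2] "00111"  (len 5)
[3] "0111"  (len 4)
[4] "111"  (len 3)
[5] "111"  (len 3)
[6] "111010"  (len 6)
[7] "110101"  (len 6)
[8] "101011010"  (len 9)
[9] "010110101"  (len 9)
[10] "10110101"  (len 8)
[11] "01101011"  (len 8)
[12] "1101011"  (len 7)
[13] "1010111"  (len 7)
[14] "0101111010"  (len 10)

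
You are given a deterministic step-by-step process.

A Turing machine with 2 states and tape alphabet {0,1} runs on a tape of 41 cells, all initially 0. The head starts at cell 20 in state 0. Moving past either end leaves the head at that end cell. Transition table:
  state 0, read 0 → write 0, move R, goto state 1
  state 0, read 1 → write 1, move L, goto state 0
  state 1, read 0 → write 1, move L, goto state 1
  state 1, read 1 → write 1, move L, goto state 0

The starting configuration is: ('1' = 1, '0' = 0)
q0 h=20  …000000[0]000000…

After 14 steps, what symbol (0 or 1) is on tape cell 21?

[0] q0 h=20  …000000[0]000000…
[1] q1 h=21  …000000[0]000000…
[2] q1 h=20  …000000[0]100000…
[3] q1 h=19  …000000[0]110000…
[4] q1 h=18  …000000[0]111000…
[5] q1 h=17  …000000[0]111100…
[6] q1 h=16  …000000[0]111110…
[7] q1 h=15  …000000[0]111111…
[8] q1 h=14  …000000[0]111111…
[9] q1 h=13  …000000[0]111111…
[10] q1 h=12  …000000[0]111111…
[11] q1 h=11  …000000[0]111111…
[12] q1 h=10  …000000[0]111111…
[13] q1 h= 9  …000000[0]111111…
[14] q1 h= 8  …000000[0]111111…

1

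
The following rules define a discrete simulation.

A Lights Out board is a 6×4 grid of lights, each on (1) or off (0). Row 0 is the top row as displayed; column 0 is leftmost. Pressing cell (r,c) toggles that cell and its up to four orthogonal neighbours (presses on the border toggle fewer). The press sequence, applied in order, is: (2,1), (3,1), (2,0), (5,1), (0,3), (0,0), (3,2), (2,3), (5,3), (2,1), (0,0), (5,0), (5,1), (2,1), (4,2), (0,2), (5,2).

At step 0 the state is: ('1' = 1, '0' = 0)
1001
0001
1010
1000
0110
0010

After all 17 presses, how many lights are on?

step 0: 1001
0001
1010
1000
0110
0010
step 1: 1001
0101
0100
1100
0110
0010
step 2: 1001
0101
0000
0010
0010
0010
step 3: 1001
1101
1100
1010
0010
0010
step 4: 1001
1101
1100
1010
0110
1100
step 5: 1010
1100
1100
1010
0110
1100
step 6: 0110
0100
1100
1010
0110
1100
step 7: 0110
0100
1110
1101
0100
1100
step 8: 0110
0101
1101
1100
0100
1100
step 9: 0110
0101
1101
1100
0101
1111
step 10: 0110
0001
0011
1000
0101
1111
step 11: 1010
1001
0011
1000
0101
1111
step 12: 1010
1001
0011
1000
1101
0011
step 13: 1010
1001
0011
1000
1001
1101
step 14: 1010
1101
1101
1100
1001
1101
step 15: 1010
1101
1101
1110
1110
1111
step 16: 1101
1111
1101
1110
1110
1111
step 17: 1101
1111
1101
1110
1100
1000

16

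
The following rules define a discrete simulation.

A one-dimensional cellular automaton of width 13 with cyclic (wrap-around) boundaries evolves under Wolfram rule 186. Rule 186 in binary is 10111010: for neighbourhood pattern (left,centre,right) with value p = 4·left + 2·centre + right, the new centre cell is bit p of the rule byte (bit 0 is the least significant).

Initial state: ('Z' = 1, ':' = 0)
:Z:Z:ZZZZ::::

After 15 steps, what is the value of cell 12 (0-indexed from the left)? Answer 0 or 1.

0) :Z:Z:ZZZZ::::
1) Z:Z:ZZZZ:Z:::
2) :Z:ZZZZ:Z:Z:Z
3) Z:ZZZZ:Z:Z:Z:
4) :ZZZZ:Z:Z:Z:Z
5) ZZZZ:Z:Z:Z:Z:
6) ZZZ:Z:Z:Z:Z:Z
7) ZZ:Z:Z:Z:Z:ZZ
8) Z:Z:Z:Z:Z:ZZZ
9) :Z:Z:Z:Z:ZZZZ
10) Z:Z:Z:Z:ZZZZ:
11) :Z:Z:Z:ZZZZ:Z
12) Z:Z:Z:ZZZZ:Z:
13) :Z:Z:ZZZZ:Z:Z
14) Z:Z:ZZZZ:Z:Z:
15) :Z:ZZZZ:Z:Z:Z

1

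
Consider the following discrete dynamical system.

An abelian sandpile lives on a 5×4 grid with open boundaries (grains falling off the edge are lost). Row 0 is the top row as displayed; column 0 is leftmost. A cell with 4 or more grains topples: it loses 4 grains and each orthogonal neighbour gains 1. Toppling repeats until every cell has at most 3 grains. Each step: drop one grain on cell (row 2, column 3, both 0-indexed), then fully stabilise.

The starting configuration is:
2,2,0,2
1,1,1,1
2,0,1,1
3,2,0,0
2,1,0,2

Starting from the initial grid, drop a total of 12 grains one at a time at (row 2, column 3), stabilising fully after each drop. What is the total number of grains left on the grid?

[0] 2,2,0,2
1,1,1,1
2,0,1,1
3,2,0,0
2,1,0,2
[1] 2,2,0,2
1,1,1,1
2,0,1,2
3,2,0,0
2,1,0,2
[2] 2,2,0,2
1,1,1,1
2,0,1,3
3,2,0,0
2,1,0,2
[3] 2,2,0,2
1,1,1,2
2,0,2,0
3,2,0,1
2,1,0,2
[4] 2,2,0,2
1,1,1,2
2,0,2,1
3,2,0,1
2,1,0,2
[5] 2,2,0,2
1,1,1,2
2,0,2,2
3,2,0,1
2,1,0,2
[6] 2,2,0,2
1,1,1,2
2,0,2,3
3,2,0,1
2,1,0,2
[7] 2,2,0,2
1,1,1,3
2,0,3,0
3,2,0,2
2,1,0,2
[8] 2,2,0,2
1,1,1,3
2,0,3,1
3,2,0,2
2,1,0,2
[9] 2,2,0,2
1,1,1,3
2,0,3,2
3,2,0,2
2,1,0,2
[10] 2,2,0,2
1,1,1,3
2,0,3,3
3,2,0,2
2,1,0,2
[11] 2,2,0,3
1,1,3,0
2,1,0,2
3,2,1,3
2,1,0,2
[12] 2,2,0,3
1,1,3,0
2,1,0,3
3,2,1,3
2,1,0,2

32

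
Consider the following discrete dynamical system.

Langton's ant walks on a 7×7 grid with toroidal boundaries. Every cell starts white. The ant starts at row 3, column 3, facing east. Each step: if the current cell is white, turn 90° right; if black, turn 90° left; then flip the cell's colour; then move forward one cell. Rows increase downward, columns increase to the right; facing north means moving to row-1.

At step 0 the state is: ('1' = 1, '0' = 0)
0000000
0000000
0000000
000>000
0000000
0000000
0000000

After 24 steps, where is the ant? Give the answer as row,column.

1,1

t=0: 0000000
0000000
0000000
000>000
0000000
0000000
0000000
t=1: 0000000
0000000
0000000
0001000
000v000
0000000
0000000
t=2: 0000000
0000000
0000000
0001000
00<1000
0000000
0000000
t=3: 0000000
0000000
0000000
00^1000
0011000
0000000
0000000
t=4: 0000000
0000000
0000000
001>000
0011000
0000000
0000000
t=5: 0000000
0000000
000^000
0010000
0011000
0000000
0000000
t=6: 0000000
0000000
0001>00
0010000
0011000
0000000
0000000
t=7: 0000000
0000000
0001100
0010v00
0011000
0000000
0000000
t=8: 0000000
0000000
0001100
001<100
0011000
0000000
0000000
t=9: 0000000
0000000
000^100
0011100
0011000
0000000
0000000
t=10: 0000000
0000000
00<0100
0011100
0011000
0000000
0000000
t=11: 0000000
00^0000
0010100
0011100
0011000
0000000
0000000
t=12: 0000000
001>000
0010100
0011100
0011000
0000000
0000000
t=13: 0000000
0011000
001v100
0011100
0011000
0000000
0000000
t=14: 0000000
0011000
00<1100
0011100
0011000
0000000
0000000
t=15: 0000000
0011000
0001100
00v1100
0011000
0000000
0000000
t=16: 0000000
0011000
0001100
000>100
0011000
0000000
0000000
t=17: 0000000
0011000
000^100
0000100
0011000
0000000
0000000
t=18: 0000000
0011000
00<0100
0000100
0011000
0000000
0000000
t=19: 0000000
00^1000
0010100
0000100
0011000
0000000
0000000
t=20: 0000000
0<01000
0010100
0000100
0011000
0000000
0000000
t=21: 0^00000
0101000
0010100
0000100
0011000
0000000
0000000
t=22: 01>0000
0101000
0010100
0000100
0011000
0000000
0000000
t=23: 0110000
01v1000
0010100
0000100
0011000
0000000
0000000
t=24: 0110000
0<11000
0010100
0000100
0011000
0000000
0000000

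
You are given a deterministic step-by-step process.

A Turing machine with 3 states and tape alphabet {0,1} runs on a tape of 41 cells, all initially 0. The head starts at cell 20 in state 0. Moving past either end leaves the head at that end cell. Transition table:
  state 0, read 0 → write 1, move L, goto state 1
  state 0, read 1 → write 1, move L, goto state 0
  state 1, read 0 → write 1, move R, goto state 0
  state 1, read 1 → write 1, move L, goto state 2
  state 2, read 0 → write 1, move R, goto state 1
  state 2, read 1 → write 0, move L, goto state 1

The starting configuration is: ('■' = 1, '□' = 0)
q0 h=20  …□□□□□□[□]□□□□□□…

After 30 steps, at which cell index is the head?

6

[0] q0 h=20  …□□□□□□[□]□□□□□□…
[1] q1 h=19  …□□□□□□[□]■□□□□□…
[2] q0 h=20  …□□□□□■[■]□□□□□□…
[3] q0 h=19  …□□□□□□[■]■□□□□□…
[4] q0 h=18  …□□□□□□[□]■■□□□□…
[5] q1 h=17  …□□□□□□[□]■■■□□□…
[6] q0 h=18  …□□□□□■[■]■■□□□□…
[7] q0 h=17  …□□□□□□[■]■■■□□□…
[8] q0 h=16  …□□□□□□[□]■■■■□□…
[9] q1 h=15  …□□□□□□[□]■■■■■□…
[10] q0 h=16  …□□□□□■[■]■■■■□□…
[11] q0 h=15  …□□□□□□[■]■■■■■□…
[12] q0 h=14  …□□□□□□[□]■■■■■■…
[13] q1 h=13  …□□□□□□[□]■■■■■■…
[14] q0 h=14  …□□□□□■[■]■■■■■■…
[15] q0 h=13  …□□□□□□[■]■■■■■■…
[16] q0 h=12  …□□□□□□[□]■■■■■■…
[17] q1 h=11  …□□□□□□[□]■■■■■■…
[18] q0 h=12  …□□□□□■[■]■■■■■■…
[19] q0 h=11  …□□□□□□[■]■■■■■■…
[20] q0 h=10  …□□□□□□[□]■■■■■■…
[21] q1 h= 9  …□□□□□□[□]■■■■■■…
[22] q0 h=10  …□□□□□■[■]■■■■■■…
[23] q0 h= 9  …□□□□□□[■]■■■■■■…
[24] q0 h= 8  …□□□□□□[□]■■■■■■…
[25] q1 h= 7  …□□□□□□[□]■■■■■■…
[26] q0 h= 8  …□□□□□■[■]■■■■■■…
[27] q0 h= 7  …□□□□□□[■]■■■■■■…
[28] q0 h= 6  |□□□□□□[□]■■■■■■…
[29] q1 h= 5  |□□□□□[□]■■■■■■…
[30] q0 h= 6  |□□□□□■[■]■■■■■■…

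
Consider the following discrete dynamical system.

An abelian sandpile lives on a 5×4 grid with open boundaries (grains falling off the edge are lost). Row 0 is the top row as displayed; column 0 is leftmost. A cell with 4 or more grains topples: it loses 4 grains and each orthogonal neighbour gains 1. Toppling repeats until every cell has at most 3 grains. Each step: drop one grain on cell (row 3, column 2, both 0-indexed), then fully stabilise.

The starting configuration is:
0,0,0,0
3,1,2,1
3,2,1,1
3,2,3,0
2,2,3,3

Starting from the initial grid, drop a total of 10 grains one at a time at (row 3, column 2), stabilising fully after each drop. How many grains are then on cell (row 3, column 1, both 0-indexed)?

1

[0] 0,0,0,0
3,1,2,1
3,2,1,1
3,2,3,0
2,2,3,3
[1] 0,0,0,0
3,1,2,1
3,2,2,1
3,3,1,2
2,3,1,0
[2] 0,0,0,0
3,1,2,1
3,2,2,1
3,3,2,2
2,3,1,0
[3] 0,0,0,0
3,1,2,1
3,2,2,1
3,3,3,2
2,3,1,0
[4] 1,0,0,0
0,3,3,1
2,1,0,2
2,3,2,3
0,1,3,0
[5] 1,0,0,0
0,3,3,1
2,1,0,2
2,3,3,3
0,1,3,0
[6] 1,0,0,0
0,3,3,1
2,2,1,3
3,0,3,0
0,3,0,2
[7] 1,0,0,0
0,3,3,1
2,2,2,3
3,1,0,1
0,3,1,2
[8] 1,0,0,0
0,3,3,1
2,2,2,3
3,1,1,1
0,3,1,2
[9] 1,0,0,0
0,3,3,1
2,2,2,3
3,1,2,1
0,3,1,2
[10] 1,0,0,0
0,3,3,1
2,2,2,3
3,1,3,1
0,3,1,2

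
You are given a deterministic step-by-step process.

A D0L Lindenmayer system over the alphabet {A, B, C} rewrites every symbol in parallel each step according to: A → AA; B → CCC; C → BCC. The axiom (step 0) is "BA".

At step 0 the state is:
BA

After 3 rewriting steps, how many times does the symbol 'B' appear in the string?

6

0) BA
1) CCCAA
2) BCCBCCBCCAAAA
3) CCCBCCBCCCCCBCCBCCCCCBCCBCCAAAAAAAA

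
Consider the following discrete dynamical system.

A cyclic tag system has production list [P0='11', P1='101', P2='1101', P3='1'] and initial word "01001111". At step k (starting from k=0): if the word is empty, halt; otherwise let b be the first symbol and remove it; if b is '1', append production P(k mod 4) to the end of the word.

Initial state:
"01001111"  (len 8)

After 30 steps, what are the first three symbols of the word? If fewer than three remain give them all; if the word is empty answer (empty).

[0] "01001111"  (len 8)
[1] "1001111"  (len 7)
[2] "001111101"  (len 9)
[3] "01111101"  (len 8)
[4] "1111101"  (len 7)
[5] "11110111"  (len 8)
[6] "1110111101"  (len 10)
[7] "1101111011101"  (len 13)
[8] "1011110111011"  (len 13)
[9] "01111011101111"  (len 14)
[10] "1111011101111"  (len 13)
[11] "1110111011111101"  (len 16)
[12] "1101110111111011"  (len 16)
[13] "10111011111101111"  (len 17)
[14] "0111011111101111101"  (len 19)
[15] "111011111101111101"  (len 18)
[16] "110111111011111011"  (len 18)
[17] "1011111101111101111"  (len 19)
[18] "011111101111101111101"  (len 21)
[19] "11111101111101111101"  (len 20)
[20] "11111011111011111011"  (len 20)
[21] "111101111101111101111"  (len 21)
[22] "11101111101111101111101"  (len 23)
[23] "11011111011111011111011101"  (len 26)
[24] "10111110111110111110111011"  (len 26)
[25] "011111011111011111011101111"  (len 27)
[26] "11111011111011111011101111"  (len 26)
[27] "11110111110111110111011111101"  (len 29)
[28] "11101111101111101110111111011"  (len 29)
[29] "110111110111110111011111101111"  (len 30)
[30] "10111110111110111011111101111101"  (len 32)

101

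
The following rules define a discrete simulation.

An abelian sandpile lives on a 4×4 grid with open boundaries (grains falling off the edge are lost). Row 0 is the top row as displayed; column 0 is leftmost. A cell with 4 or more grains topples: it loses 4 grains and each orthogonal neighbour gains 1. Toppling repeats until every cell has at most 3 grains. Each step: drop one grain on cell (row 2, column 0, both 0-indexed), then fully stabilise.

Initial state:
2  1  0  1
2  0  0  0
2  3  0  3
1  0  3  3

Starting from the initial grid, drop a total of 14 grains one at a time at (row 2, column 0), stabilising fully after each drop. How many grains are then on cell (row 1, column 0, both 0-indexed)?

2

step 0: 2  1  0  1
2  0  0  0
2  3  0  3
1  0  3  3
step 1: 2  1  0  1
2  0  0  0
3  3  0  3
1  0  3  3
step 2: 2  1  0  1
3  1  0  0
1  0  1  3
2  1  3  3
step 3: 2  1  0  1
3  1  0  0
2  0  1  3
2  1  3  3
step 4: 2  1  0  1
3  1  0  0
3  0  1  3
2  1  3  3
step 5: 3  1  0  1
0  2  0  0
1  1  1  3
3  1  3  3
step 6: 3  1  0  1
0  2  0  0
2  1  1  3
3  1  3  3
step 7: 3  1  0  1
0  2  0  0
3  1  1  3
3  1  3  3
step 8: 3  1  0  1
1  2  0  0
1  2  1  3
0  2  3  3
step 9: 3  1  0  1
1  2  0  0
2  2  1  3
0  2  3  3
step 10: 3  1  0  1
1  2  0  0
3  2  1  3
0  2  3  3
step 11: 3  1  0  1
2  2  0  0
0  3  1  3
1  2  3  3
step 12: 3  1  0  1
2  2  0  0
1  3  1  3
1  2  3  3
step 13: 3  1  0  1
2  2  0  0
2  3  1  3
1  2  3  3
step 14: 3  1  0  1
2  2  0  0
3  3  1  3
1  2  3  3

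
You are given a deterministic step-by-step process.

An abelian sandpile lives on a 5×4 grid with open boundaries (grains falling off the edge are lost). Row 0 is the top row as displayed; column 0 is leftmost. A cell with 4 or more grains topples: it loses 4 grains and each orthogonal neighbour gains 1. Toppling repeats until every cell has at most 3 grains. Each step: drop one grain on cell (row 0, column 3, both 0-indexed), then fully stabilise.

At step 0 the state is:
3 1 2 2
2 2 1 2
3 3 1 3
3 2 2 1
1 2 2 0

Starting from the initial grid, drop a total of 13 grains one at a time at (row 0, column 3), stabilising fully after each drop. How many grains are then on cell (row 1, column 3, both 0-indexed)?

step 0: 3 1 2 2
2 2 1 2
3 3 1 3
3 2 2 1
1 2 2 0
step 1: 3 1 2 3
2 2 1 2
3 3 1 3
3 2 2 1
1 2 2 0
step 2: 3 1 3 0
2 2 1 3
3 3 1 3
3 2 2 1
1 2 2 0
step 3: 3 1 3 1
2 2 1 3
3 3 1 3
3 2 2 1
1 2 2 0
step 4: 3 1 3 2
2 2 1 3
3 3 1 3
3 2 2 1
1 2 2 0
step 5: 3 1 3 3
2 2 1 3
3 3 1 3
3 2 2 1
1 2 2 0
step 6: 3 2 0 2
2 2 3 1
3 3 2 0
3 2 2 2
1 2 2 0
step 7: 3 2 0 3
2 2 3 1
3 3 2 0
3 2 2 2
1 2 2 0
step 8: 3 2 1 0
2 2 3 2
3 3 2 0
3 2 2 2
1 2 2 0
step 9: 3 2 1 1
2 2 3 2
3 3 2 0
3 2 2 2
1 2 2 0
step 10: 3 2 1 2
2 2 3 2
3 3 2 0
3 2 2 2
1 2 2 0
step 11: 3 2 1 3
2 2 3 2
3 3 2 0
3 2 2 2
1 2 2 0
step 12: 3 2 2 0
2 2 3 3
3 3 2 0
3 2 2 2
1 2 2 0
step 13: 3 2 2 1
2 2 3 3
3 3 2 0
3 2 2 2
1 2 2 0

3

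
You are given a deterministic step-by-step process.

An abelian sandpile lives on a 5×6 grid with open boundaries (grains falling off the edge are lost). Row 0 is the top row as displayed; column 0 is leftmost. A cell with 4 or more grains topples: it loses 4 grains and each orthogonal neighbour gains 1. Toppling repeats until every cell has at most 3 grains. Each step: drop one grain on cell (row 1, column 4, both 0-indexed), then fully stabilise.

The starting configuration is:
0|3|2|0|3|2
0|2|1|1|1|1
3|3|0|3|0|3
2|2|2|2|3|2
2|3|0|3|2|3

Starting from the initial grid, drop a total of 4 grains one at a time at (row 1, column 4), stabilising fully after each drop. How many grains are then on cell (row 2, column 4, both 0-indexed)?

1

[0] 0|3|2|0|3|2
0|2|1|1|1|1
3|3|0|3|0|3
2|2|2|2|3|2
2|3|0|3|2|3
[1] 0|3|2|0|3|2
0|2|1|1|2|1
3|3|0|3|0|3
2|2|2|2|3|2
2|3|0|3|2|3
[2] 0|3|2|0|3|2
0|2|1|1|3|1
3|3|0|3|0|3
2|2|2|2|3|2
2|3|0|3|2|3
[3] 0|3|2|1|0|3
0|2|1|2|1|2
3|3|0|3|1|3
2|2|2|2|3|2
2|3|0|3|2|3
[4] 0|3|2|1|0|3
0|2|1|2|2|2
3|3|0|3|1|3
2|2|2|2|3|2
2|3|0|3|2|3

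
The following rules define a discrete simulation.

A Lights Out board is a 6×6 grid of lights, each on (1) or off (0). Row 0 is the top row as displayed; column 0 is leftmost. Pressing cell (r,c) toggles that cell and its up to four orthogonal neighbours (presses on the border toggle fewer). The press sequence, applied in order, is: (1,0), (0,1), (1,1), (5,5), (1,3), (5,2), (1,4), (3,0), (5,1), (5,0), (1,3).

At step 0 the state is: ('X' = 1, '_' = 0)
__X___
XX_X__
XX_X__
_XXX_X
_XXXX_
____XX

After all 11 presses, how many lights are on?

17

[0] __X___
XX_X__
XX_X__
_XXX_X
_XXXX_
____XX
[1] X_X___
___X__
_X_X__
_XXX_X
_XXXX_
____XX
[2] _X____
_X_X__
_X_X__
_XXX_X
_XXXX_
____XX
[3] ______
X_XX__
___X__
_XXX_X
_XXXX_
____XX
[4] ______
X_XX__
___X__
_XXX_X
_XXXXX
______
[5] ___X__
X___X_
______
_XXX_X
_XXXXX
______
[6] ___X__
X___X_
______
_XXX_X
_X_XXX
_XXX__
[7] ___XX_
X__X_X
____X_
_XXX_X
_X_XXX
_XXX__
[8] ___XX_
X__X_X
X___X_
X_XX_X
XX_XXX
_XXX__
[9] ___XX_
X__X_X
X___X_
X_XX_X
X__XXX
X__X__
[10] ___XX_
X__X_X
X___X_
X_XX_X
___XXX
_X_X__
[11] ____X_
X_X_XX
X__XX_
X_XX_X
___XXX
_X_X__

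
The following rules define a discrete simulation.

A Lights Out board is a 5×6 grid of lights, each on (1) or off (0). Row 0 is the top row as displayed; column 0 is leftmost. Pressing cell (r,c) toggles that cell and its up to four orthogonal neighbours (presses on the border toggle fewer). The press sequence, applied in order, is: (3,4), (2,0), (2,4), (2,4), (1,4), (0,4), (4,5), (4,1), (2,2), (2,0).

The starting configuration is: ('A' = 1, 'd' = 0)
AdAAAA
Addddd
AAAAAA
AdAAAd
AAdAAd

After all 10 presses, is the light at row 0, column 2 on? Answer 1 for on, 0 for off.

1

step 0: AdAAAA
Addddd
AAAAAA
AdAAAd
AAdAAd
step 1: AdAAAA
Addddd
AAAAdA
AdAddA
AAdAdd
step 2: AdAAAA
dddddd
ddAAdA
ddAddA
AAdAdd
step 3: AdAAAA
ddddAd
ddAdAd
ddAdAA
AAdAdd
step 4: AdAAAA
dddddd
ddAAdA
ddAddA
AAdAdd
step 5: AdAAdA
dddAAA
ddAAAA
ddAddA
AAdAdd
step 6: AdAdAd
dddAdA
ddAAAA
ddAddA
AAdAdd
step 7: AdAdAd
dddAdA
ddAAAA
ddAddd
AAdAAA
step 8: AdAdAd
dddAdA
ddAAAA
dAAddd
ddAAAA
step 9: AdAdAd
ddAAdA
dAddAA
dAdddd
ddAAAA
step 10: AdAdAd
AdAAdA
AdddAA
AAdddd
ddAAAA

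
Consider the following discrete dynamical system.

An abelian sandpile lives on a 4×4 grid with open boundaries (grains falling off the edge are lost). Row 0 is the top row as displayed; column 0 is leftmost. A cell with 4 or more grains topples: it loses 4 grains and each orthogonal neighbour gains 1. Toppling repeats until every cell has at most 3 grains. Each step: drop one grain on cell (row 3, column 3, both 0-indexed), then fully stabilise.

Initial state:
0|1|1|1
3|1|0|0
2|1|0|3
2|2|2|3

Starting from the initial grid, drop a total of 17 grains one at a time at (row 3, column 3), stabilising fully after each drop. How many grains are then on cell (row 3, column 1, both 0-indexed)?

3

k=0  0|1|1|1
3|1|0|0
2|1|0|3
2|2|2|3
k=1  0|1|1|1
3|1|0|1
2|1|1|0
2|2|3|1
k=2  0|1|1|1
3|1|0|1
2|1|1|0
2|2|3|2
k=3  0|1|1|1
3|1|0|1
2|1|1|0
2|2|3|3
k=4  0|1|1|1
3|1|0|1
2|1|2|1
2|3|0|1
k=5  0|1|1|1
3|1|0|1
2|1|2|1
2|3|0|2
k=6  0|1|1|1
3|1|0|1
2|1|2|1
2|3|0|3
k=7  0|1|1|1
3|1|0|1
2|1|2|2
2|3|1|0
k=8  0|1|1|1
3|1|0|1
2|1|2|2
2|3|1|1
k=9  0|1|1|1
3|1|0|1
2|1|2|2
2|3|1|2
k=10  0|1|1|1
3|1|0|1
2|1|2|2
2|3|1|3
k=11  0|1|1|1
3|1|0|1
2|1|2|3
2|3|2|0
k=12  0|1|1|1
3|1|0|1
2|1|2|3
2|3|2|1
k=13  0|1|1|1
3|1|0|1
2|1|2|3
2|3|2|2
k=14  0|1|1|1
3|1|0|1
2|1|2|3
2|3|2|3
k=15  0|1|1|1
3|1|0|2
2|1|3|0
2|3|3|1
k=16  0|1|1|1
3|1|0|2
2|1|3|0
2|3|3|2
k=17  0|1|1|1
3|1|0|2
2|1|3|0
2|3|3|3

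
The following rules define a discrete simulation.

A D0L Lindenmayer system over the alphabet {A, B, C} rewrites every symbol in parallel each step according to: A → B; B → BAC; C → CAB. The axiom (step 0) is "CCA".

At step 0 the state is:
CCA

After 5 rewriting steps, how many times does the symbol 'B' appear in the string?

99

step 0: CCA
step 1: CABCABB
step 2: CABBBACCABBBACBAC
step 3: CABBBACBACBACBCABCABBBACBACBACBCABBACBCAB
step 4: CABBBACBACBACBCABBACBCABBACBCABBACCABBBACCABBBACBACBACBCABBACBCABBACBCABBACCABBBACBACBCABBACCABBBAC
step 5: CABBBACBACBACBCABBACBCABBACBCABBACCABBBACBACBCABBACCABBBAC…CABBBACBACBACBCABBACBCABBACCABBBACBACBCABCABBBACBACBACBCAB  (len 239)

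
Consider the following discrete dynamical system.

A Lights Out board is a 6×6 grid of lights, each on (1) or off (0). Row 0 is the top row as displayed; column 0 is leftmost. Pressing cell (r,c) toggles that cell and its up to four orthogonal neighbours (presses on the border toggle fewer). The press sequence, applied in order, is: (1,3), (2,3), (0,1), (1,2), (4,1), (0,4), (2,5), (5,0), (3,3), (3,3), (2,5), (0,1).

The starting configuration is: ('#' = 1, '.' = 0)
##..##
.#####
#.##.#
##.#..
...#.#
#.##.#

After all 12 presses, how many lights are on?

19

k=0  ##..##
.#####
#.##.#
##.#..
...#.#
#.##.#
k=1  ##.###
.#...#
#.#..#
##.#..
...#.#
#.##.#
k=2  ##.###
.#.#.#
#..###
##....
...#.#
#.##.#
k=3  ..####
...#.#
#..###
##....
...#.#
#.##.#
k=4  ...###
.##..#
#.####
##....
...#.#
#.##.#
k=5  ...###
.##..#
#.####
#.....
####.#
####.#
k=6  ......
.##.##
#.####
#.....
####.#
####.#
k=7  ......
.##.#.
#.##..
#....#
####.#
####.#
k=8  ......
.##.#.
#.##..
#....#
.###.#
..##.#
k=9  ......
.##.#.
#.#...
#.####
.##..#
..##.#
k=10  ......
.##.#.
#.##..
#....#
.###.#
..##.#
k=11  ......
.##.##
#.####
#.....
.###.#
..##.#
k=12  ###...
..#.##
#.####
#.....
.###.#
..##.#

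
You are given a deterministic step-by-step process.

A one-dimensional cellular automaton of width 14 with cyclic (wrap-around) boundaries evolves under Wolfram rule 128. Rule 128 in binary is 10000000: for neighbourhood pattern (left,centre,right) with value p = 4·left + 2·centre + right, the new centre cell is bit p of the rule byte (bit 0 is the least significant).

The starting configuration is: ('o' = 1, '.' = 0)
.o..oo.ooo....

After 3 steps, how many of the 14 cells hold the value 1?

0

k=0  .o..oo.ooo....
k=1  ........o.....
k=2  ..............
k=3  ..............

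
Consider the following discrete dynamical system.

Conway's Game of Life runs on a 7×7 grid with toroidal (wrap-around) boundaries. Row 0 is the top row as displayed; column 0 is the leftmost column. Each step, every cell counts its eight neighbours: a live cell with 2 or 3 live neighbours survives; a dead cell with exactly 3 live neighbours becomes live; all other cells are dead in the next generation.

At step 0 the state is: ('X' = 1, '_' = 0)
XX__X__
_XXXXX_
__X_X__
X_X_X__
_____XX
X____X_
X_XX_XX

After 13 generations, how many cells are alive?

4

0) XX__X__
_XXXXX_
__X_X__
X_X_X__
_____XX
X____X_
X_XX_XX
1) _______
X____X_
_______
_X__X_X
XX__XX_
XX_____
__XX_X_
2) ____X_X
_______
X____XX
_X__X_X
__X_XX_
X__X_X_
_XX____
3) _______
X______
X____XX
_X_XX__
XXX____
___X_XX
XXXXXXX
4) __XXXX_
X______
XX__XXX
___XXX_
XX___XX
_______
XXXX___
5) X___X_X
X_X____
XX_X___
__XX___
X____XX
_______
_X_____
6) X_____X
__XX___
X__X___
__XXX__
______X
X_____X
X______
7) XX____X
XXXX__X
_X_____
__XXX__
X__X_XX
X_____X
_X_____
8) ______X
______X
____X__
XXXXXXX
XXXX_X_
_X___X_
_X_____
9) X______
_____X_
_XX_X__
_______
_______
____X_X
X______
10) ______X
_X_____
_______
_______
_______
_______
X_____X
11) ______X
_______
_______
_______
_______
_______
X_____X
12) X_____X
_______
_______
_______
_______
_______
X_____X
13) X_____X
_______
_______
_______
_______
_______
X_____X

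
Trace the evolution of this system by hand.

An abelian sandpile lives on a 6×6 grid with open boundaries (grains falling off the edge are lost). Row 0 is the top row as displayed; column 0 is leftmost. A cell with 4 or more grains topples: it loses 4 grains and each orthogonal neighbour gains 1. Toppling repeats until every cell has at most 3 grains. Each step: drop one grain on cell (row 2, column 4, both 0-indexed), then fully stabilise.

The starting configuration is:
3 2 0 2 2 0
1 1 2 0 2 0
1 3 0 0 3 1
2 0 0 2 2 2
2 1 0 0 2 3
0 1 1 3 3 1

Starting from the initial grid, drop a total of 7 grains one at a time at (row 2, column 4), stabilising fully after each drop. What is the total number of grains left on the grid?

50

k=0  3 2 0 2 2 0
1 1 2 0 2 0
1 3 0 0 3 1
2 0 0 2 2 2
2 1 0 0 2 3
0 1 1 3 3 1
k=1  3 2 0 2 2 0
1 1 2 0 3 0
1 3 0 1 0 2
2 0 0 2 3 2
2 1 0 0 2 3
0 1 1 3 3 1
k=2  3 2 0 2 2 0
1 1 2 0 3 0
1 3 0 1 1 2
2 0 0 2 3 2
2 1 0 0 2 3
0 1 1 3 3 1
k=3  3 2 0 2 2 0
1 1 2 0 3 0
1 3 0 1 2 2
2 0 0 2 3 2
2 1 0 0 2 3
0 1 1 3 3 1
k=4  3 2 0 2 2 0
1 1 2 0 3 0
1 3 0 1 3 2
2 0 0 2 3 2
2 1 0 0 2 3
0 1 1 3 3 1
k=5  3 2 0 2 3 0
1 1 2 1 0 1
1 3 0 2 2 3
2 0 0 3 0 3
2 1 0 0 3 3
0 1 1 3 3 1
k=6  3 2 0 2 3 0
1 1 2 1 0 1
1 3 0 2 3 3
2 0 0 3 0 3
2 1 0 0 3 3
0 1 1 3 3 1
k=7  3 2 0 2 3 0
1 1 2 1 1 2
1 3 0 3 1 1
2 0 0 3 3 1
2 1 0 2 1 1
0 1 2 0 1 3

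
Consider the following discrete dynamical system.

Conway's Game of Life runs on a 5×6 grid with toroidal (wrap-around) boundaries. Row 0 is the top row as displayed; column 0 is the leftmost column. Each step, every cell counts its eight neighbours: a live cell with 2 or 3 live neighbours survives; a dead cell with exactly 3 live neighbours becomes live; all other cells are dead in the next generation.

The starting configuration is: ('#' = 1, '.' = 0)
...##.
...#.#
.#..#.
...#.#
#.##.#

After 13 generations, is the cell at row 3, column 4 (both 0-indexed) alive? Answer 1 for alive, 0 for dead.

k=0  ...##.
...#.#
.#..#.
...#.#
#.##.#
k=1  #.....
..##.#
#.##.#
.#.#.#
#.#..#
k=2  #.###.
..##.#
.....#
...#..
..#.##
k=3  #.....
###..#
..##..
...#.#
.##..#
k=4  ......
#.##.#
...#.#
##.#..
.##.##
k=5  ......
#.##.#
...#.#
.#.#..
.#####
k=6  ......
#.##.#
.#.#.#
.#...#
##.##.
k=7  ......
####.#
.#.#.#
.#.#.#
###.##
k=8  ......
.#.#.#
...#.#
...#..
.#####
k=9  .#...#
#.#...
#..#..
#....#
..###.
k=10  ##..##
#.#..#
#.....
###..#
.####.
k=11  ......
....#.
..#...
....##
......
k=12  ......
......
...###
......
......
k=13  ......
....#.
....#.
....#.
......

1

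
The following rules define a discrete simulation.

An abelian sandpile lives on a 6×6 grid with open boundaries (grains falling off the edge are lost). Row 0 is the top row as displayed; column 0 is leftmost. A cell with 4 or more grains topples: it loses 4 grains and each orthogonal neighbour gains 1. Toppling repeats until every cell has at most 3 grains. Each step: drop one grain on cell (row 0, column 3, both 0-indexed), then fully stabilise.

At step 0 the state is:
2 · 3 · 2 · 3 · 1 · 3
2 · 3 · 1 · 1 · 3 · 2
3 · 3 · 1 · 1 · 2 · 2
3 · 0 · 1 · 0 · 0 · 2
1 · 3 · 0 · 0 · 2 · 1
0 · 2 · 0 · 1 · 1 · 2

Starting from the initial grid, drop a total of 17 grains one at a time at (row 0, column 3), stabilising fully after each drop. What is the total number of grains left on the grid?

t=0: 2 · 3 · 2 · 3 · 1 · 3
2 · 3 · 1 · 1 · 3 · 2
3 · 3 · 1 · 1 · 2 · 2
3 · 0 · 1 · 0 · 0 · 2
1 · 3 · 0 · 0 · 2 · 1
0 · 2 · 0 · 1 · 1 · 2
t=1: 2 · 3 · 3 · 0 · 2 · 3
2 · 3 · 1 · 2 · 3 · 2
3 · 3 · 1 · 1 · 2 · 2
3 · 0 · 1 · 0 · 0 · 2
1 · 3 · 0 · 0 · 2 · 1
0 · 2 · 0 · 1 · 1 · 2
t=2: 2 · 3 · 3 · 1 · 2 · 3
2 · 3 · 1 · 2 · 3 · 2
3 · 3 · 1 · 1 · 2 · 2
3 · 0 · 1 · 0 · 0 · 2
1 · 3 · 0 · 0 · 2 · 1
0 · 2 · 0 · 1 · 1 · 2
t=3: 2 · 3 · 3 · 2 · 2 · 3
2 · 3 · 1 · 2 · 3 · 2
3 · 3 · 1 · 1 · 2 · 2
3 · 0 · 1 · 0 · 0 · 2
1 · 3 · 0 · 0 · 2 · 1
0 · 2 · 0 · 1 · 1 · 2
t=4: 2 · 3 · 3 · 3 · 2 · 3
2 · 3 · 1 · 2 · 3 · 2
3 · 3 · 1 · 1 · 2 · 2
3 · 0 · 1 · 0 · 0 · 2
1 · 3 · 0 · 0 · 2 · 1
0 · 2 · 0 · 1 · 1 · 2
t=5: 0 · 2 · 1 · 1 · 3 · 3
1 · 2 · 3 · 3 · 3 · 2
2 · 1 · 2 · 1 · 2 · 2
0 · 2 · 1 · 0 · 0 · 2
2 · 3 · 0 · 0 · 2 · 1
0 · 2 · 0 · 1 · 1 · 2
t=6: 0 · 2 · 1 · 2 · 3 · 3
1 · 2 · 3 · 3 · 3 · 2
2 · 1 · 2 · 1 · 2 · 2
0 · 2 · 1 · 0 · 0 · 2
2 · 3 · 0 · 0 · 2 · 1
0 · 2 · 0 · 1 · 1 · 2
t=7: 0 · 2 · 1 · 3 · 3 · 3
1 · 2 · 3 · 3 · 3 · 2
2 · 1 · 2 · 1 · 2 · 2
0 · 2 · 1 · 0 · 0 · 2
2 · 3 · 0 · 0 · 2 · 1
0 · 2 · 0 · 1 · 1 · 2
t=8: 0 · 2 · 3 · 2 · 2 · 1
1 · 3 · 0 · 2 · 2 · 0
2 · 1 · 3 · 2 · 3 · 3
0 · 2 · 1 · 0 · 0 · 2
2 · 3 · 0 · 0 · 2 · 1
0 · 2 · 0 · 1 · 1 · 2
t=9: 0 · 2 · 3 · 3 · 2 · 1
1 · 3 · 0 · 2 · 2 · 0
2 · 1 · 3 · 2 · 3 · 3
0 · 2 · 1 · 0 · 0 · 2
2 · 3 · 0 · 0 · 2 · 1
0 · 2 · 0 · 1 · 1 · 2
t=10: 0 · 3 · 0 · 1 · 3 · 1
1 · 3 · 1 · 3 · 2 · 0
2 · 1 · 3 · 2 · 3 · 3
0 · 2 · 1 · 0 · 0 · 2
2 · 3 · 0 · 0 · 2 · 1
0 · 2 · 0 · 1 · 1 · 2
t=11: 0 · 3 · 0 · 2 · 3 · 1
1 · 3 · 1 · 3 · 2 · 0
2 · 1 · 3 · 2 · 3 · 3
0 · 2 · 1 · 0 · 0 · 2
2 · 3 · 0 · 0 · 2 · 1
0 · 2 · 0 · 1 · 1 · 2
t=12: 0 · 3 · 0 · 3 · 3 · 1
1 · 3 · 1 · 3 · 2 · 0
2 · 1 · 3 · 2 · 3 · 3
0 · 2 · 1 · 0 · 0 · 2
2 · 3 · 0 · 0 · 2 · 1
0 · 2 · 0 · 1 · 1 · 2
t=13: 0 · 3 · 1 · 2 · 1 · 2
1 · 3 · 3 · 2 · 1 · 2
2 · 2 · 0 · 1 · 2 · 0
0 · 2 · 2 · 1 · 1 · 3
2 · 3 · 0 · 0 · 2 · 1
0 · 2 · 0 · 1 · 1 · 2
t=14: 0 · 3 · 1 · 3 · 1 · 2
1 · 3 · 3 · 2 · 1 · 2
2 · 2 · 0 · 1 · 2 · 0
0 · 2 · 2 · 1 · 1 · 3
2 · 3 · 0 · 0 · 2 · 1
0 · 2 · 0 · 1 · 1 · 2
t=15: 0 · 3 · 2 · 0 · 2 · 2
1 · 3 · 3 · 3 · 1 · 2
2 · 2 · 0 · 1 · 2 · 0
0 · 2 · 2 · 1 · 1 · 3
2 · 3 · 0 · 0 · 2 · 1
0 · 2 · 0 · 1 · 1 · 2
t=16: 0 · 3 · 2 · 1 · 2 · 2
1 · 3 · 3 · 3 · 1 · 2
2 · 2 · 0 · 1 · 2 · 0
0 · 2 · 2 · 1 · 1 · 3
2 · 3 · 0 · 0 · 2 · 1
0 · 2 · 0 · 1 · 1 · 2
t=17: 0 · 3 · 2 · 2 · 2 · 2
1 · 3 · 3 · 3 · 1 · 2
2 · 2 · 0 · 1 · 2 · 0
0 · 2 · 2 · 1 · 1 · 3
2 · 3 · 0 · 0 · 2 · 1
0 · 2 · 0 · 1 · 1 · 2

54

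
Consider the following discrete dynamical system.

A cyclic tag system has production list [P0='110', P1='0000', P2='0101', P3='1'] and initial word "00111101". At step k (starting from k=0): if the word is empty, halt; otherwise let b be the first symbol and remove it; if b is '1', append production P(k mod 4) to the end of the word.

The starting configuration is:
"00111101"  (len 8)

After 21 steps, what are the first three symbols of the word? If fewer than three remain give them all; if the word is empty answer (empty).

000

k=0  "00111101"  (len 8)
k=1  "0111101"  (len 7)
k=2  "111101"  (len 6)
k=3  "111010101"  (len 9)
k=4  "110101011"  (len 9)
k=5  "10101011110"  (len 11)
k=6  "01010111100000"  (len 14)
k=7  "1010111100000"  (len 13)
k=8  "0101111000001"  (len 13)
k=9  "101111000001"  (len 12)
k=10  "011110000010000"  (len 15)
k=11  "11110000010000"  (len 14)
k=12  "11100000100001"  (len 14)
k=13  "1100000100001110"  (len 16)
k=14  "1000001000011100000"  (len 19)
k=15  "0000010000111000000101"  (len 22)
k=16  "000010000111000000101"  (len 21)
k=17  "00010000111000000101"  (len 20)
k=18  "0010000111000000101"  (len 19)
k=19  "010000111000000101"  (len 18)
k=20  "10000111000000101"  (len 17)
k=21  "0000111000000101110"  (len 19)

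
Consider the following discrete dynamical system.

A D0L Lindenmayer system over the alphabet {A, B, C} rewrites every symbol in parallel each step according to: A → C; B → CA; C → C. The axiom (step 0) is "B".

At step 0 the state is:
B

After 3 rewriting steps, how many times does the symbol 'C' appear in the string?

step 0: B
step 1: CA
step 2: CC
step 3: CC

2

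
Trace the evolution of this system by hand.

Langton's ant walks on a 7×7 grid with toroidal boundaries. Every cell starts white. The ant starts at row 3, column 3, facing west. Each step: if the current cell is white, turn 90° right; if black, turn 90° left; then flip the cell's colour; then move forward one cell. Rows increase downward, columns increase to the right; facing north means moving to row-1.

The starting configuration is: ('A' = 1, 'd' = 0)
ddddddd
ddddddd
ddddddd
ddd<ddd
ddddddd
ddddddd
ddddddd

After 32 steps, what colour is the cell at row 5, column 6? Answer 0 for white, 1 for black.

1

0) ddddddd
ddddddd
ddddddd
ddd<ddd
ddddddd
ddddddd
ddddddd
1) ddddddd
ddddddd
ddd^ddd
dddAddd
ddddddd
ddddddd
ddddddd
2) ddddddd
ddddddd
dddA>dd
dddAddd
ddddddd
ddddddd
ddddddd
3) ddddddd
ddddddd
dddAAdd
dddAvdd
ddddddd
ddddddd
ddddddd
4) ddddddd
ddddddd
dddAAdd
ddd<Add
ddddddd
ddddddd
ddddddd
5) ddddddd
ddddddd
dddAAdd
ddddAdd
dddvddd
ddddddd
ddddddd
6) ddddddd
ddddddd
dddAAdd
ddddAdd
dd<Addd
ddddddd
ddddddd
7) ddddddd
ddddddd
dddAAdd
dd^dAdd
ddAAddd
ddddddd
ddddddd
8) ddddddd
ddddddd
dddAAdd
ddA>Add
ddAAddd
ddddddd
ddddddd
9) ddddddd
ddddddd
dddAAdd
ddAAAdd
ddAvddd
ddddddd
ddddddd
10) ddddddd
ddddddd
dddAAdd
ddAAAdd
ddAd>dd
ddddddd
ddddddd
11) ddddddd
ddddddd
dddAAdd
ddAAAdd
ddAdAdd
ddddvdd
ddddddd
12) ddddddd
ddddddd
dddAAdd
ddAAAdd
ddAdAdd
ddd<Add
ddddddd
13) ddddddd
ddddddd
dddAAdd
ddAAAdd
ddA^Add
dddAAdd
ddddddd
14) ddddddd
ddddddd
dddAAdd
ddAAAdd
ddAA>dd
dddAAdd
ddddddd
15) ddddddd
ddddddd
dddAAdd
ddAA^dd
ddAAddd
dddAAdd
ddddddd
16) ddddddd
ddddddd
dddAAdd
ddA<ddd
ddAAddd
dddAAdd
ddddddd
17) ddddddd
ddddddd
dddAAdd
ddAdddd
ddAvddd
dddAAdd
ddddddd
18) ddddddd
ddddddd
dddAAdd
ddAdddd
ddAd>dd
dddAAdd
ddddddd
19) ddddddd
ddddddd
dddAAdd
ddAdddd
ddAdAdd
dddAvdd
ddddddd
20) ddddddd
ddddddd
dddAAdd
ddAdddd
ddAdAdd
dddAd>d
ddddddd
21) ddddddd
ddddddd
dddAAdd
ddAdddd
ddAdAdd
dddAdAd
dddddvd
22) ddddddd
ddddddd
dddAAdd
ddAdddd
ddAdAdd
dddAdAd
dddd<Ad
23) ddddddd
ddddddd
dddAAdd
ddAdddd
ddAdAdd
dddA^Ad
ddddAAd
24) ddddddd
ddddddd
dddAAdd
ddAdddd
ddAdAdd
dddAA>d
ddddAAd
25) ddddddd
ddddddd
dddAAdd
ddAdddd
ddAdA^d
dddAAdd
ddddAAd
26) ddddddd
ddddddd
dddAAdd
ddAdddd
ddAdAA>
dddAAdd
ddddAAd
27) ddddddd
ddddddd
dddAAdd
ddAdddd
ddAdAAA
dddAAdv
ddddAAd
28) ddddddd
ddddddd
dddAAdd
ddAdddd
ddAdAAA
dddAA<A
ddddAAd
29) ddddddd
ddddddd
dddAAdd
ddAdddd
ddAdA^A
dddAAAA
ddddAAd
30) ddddddd
ddddddd
dddAAdd
ddAdddd
ddAd<dA
dddAAAA
ddddAAd
31) ddddddd
ddddddd
dddAAdd
ddAdddd
ddAdddA
dddAvAA
ddddAAd
32) ddddddd
ddddddd
dddAAdd
ddAdddd
ddAdddA
dddAd>A
ddddAAd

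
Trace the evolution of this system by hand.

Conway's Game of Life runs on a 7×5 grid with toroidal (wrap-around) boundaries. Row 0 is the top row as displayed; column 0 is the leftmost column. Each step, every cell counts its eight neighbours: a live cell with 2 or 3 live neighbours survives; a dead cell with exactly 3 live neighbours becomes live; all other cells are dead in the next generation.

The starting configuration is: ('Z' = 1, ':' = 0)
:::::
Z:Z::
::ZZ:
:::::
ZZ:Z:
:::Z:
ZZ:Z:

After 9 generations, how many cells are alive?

0) :::::
Z:Z::
::ZZ:
:::::
ZZ:Z:
:::Z:
ZZ:Z:
1) Z:Z:Z
:ZZZ:
:ZZZ:
:Z:ZZ
::Z:Z
:::Z:
::Z:Z
2) Z:::Z
:::::
:::::
:Z::Z
Z:Z:Z
::Z:Z
ZZZ:Z
3) :::ZZ
:::::
:::::
:Z:ZZ
::Z:Z
::Z::
::Z::
4) :::Z:
:::::
:::::
Z:ZZZ
ZZZ:Z
:ZZ::
::Z::
5) :::::
:::::
:::ZZ
::Z::
:::::
:::::
:ZZZ:
6) ::Z::
:::::
:::Z:
:::Z:
:::::
::Z::
::Z::
7) :::::
:::::
:::::
:::::
:::::
:::::
:ZZZ:
8) ::Z::
:::::
:::::
:::::
:::::
::Z::
::Z::
9) :::::
:::::
:::::
:::::
:::::
:::::
:ZZZ:

3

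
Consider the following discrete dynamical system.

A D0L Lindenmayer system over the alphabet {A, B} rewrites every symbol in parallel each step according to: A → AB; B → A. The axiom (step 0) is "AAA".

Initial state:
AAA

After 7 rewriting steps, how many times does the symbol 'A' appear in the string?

63

gen 0: AAA
gen 1: ABABAB
gen 2: ABAABAABA
gen 3: ABAABABAABABAAB
gen 4: ABAABABAABAABABAABAABABA
gen 5: ABAABABAABAABABAABABAABAABABAABABAABAAB
gen 6: ABAABABAABAABABAABABAABAABABAABAABABAABABAABAABABAABAABABAABABA
gen 7: ABAABABAABAABABAABABAABAABABAABAABABAABABAABAABABAABABAABAABABAABAABABAABABAABAABABAABABAABAABABAABAAB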